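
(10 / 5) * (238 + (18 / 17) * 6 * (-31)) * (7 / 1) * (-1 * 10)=-97720 / 17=-5748.24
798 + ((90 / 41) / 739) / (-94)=1136394249 / 1424053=798.00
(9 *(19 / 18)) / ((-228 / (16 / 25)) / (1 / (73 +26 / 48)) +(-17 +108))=-304 / 835463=-0.00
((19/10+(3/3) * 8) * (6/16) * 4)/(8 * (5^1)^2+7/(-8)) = 22/295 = 0.07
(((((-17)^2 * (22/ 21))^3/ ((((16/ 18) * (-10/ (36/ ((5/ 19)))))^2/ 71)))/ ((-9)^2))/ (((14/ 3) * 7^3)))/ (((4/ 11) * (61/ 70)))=11359370.21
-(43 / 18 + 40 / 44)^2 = -426409 / 39204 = -10.88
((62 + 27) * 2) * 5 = 890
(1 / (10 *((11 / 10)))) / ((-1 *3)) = -1 / 33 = -0.03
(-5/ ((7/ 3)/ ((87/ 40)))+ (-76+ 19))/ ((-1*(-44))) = -3453/ 2464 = -1.40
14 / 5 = 2.80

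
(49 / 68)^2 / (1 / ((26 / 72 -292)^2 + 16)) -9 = 264655684201 / 5992704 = 44162.98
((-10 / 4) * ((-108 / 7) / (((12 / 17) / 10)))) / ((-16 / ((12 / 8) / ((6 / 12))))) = -11475 / 112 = -102.46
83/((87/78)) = 2158/29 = 74.41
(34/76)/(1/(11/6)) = 0.82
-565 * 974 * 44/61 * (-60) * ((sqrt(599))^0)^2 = 1452818400/61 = 23816695.08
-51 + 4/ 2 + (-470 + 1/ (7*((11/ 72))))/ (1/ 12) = -437189/ 77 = -5677.78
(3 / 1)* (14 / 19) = 42 / 19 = 2.21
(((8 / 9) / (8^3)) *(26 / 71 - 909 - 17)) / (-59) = 8215 / 301608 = 0.03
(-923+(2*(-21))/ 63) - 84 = -3023/ 3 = -1007.67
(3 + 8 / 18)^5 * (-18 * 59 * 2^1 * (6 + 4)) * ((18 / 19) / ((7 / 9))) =-135129592720 / 10773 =-12543357.72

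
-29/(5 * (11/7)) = -203/55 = -3.69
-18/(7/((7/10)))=-9/5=-1.80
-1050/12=-87.50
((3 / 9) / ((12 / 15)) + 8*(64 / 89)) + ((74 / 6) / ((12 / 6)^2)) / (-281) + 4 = 254054 / 25009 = 10.16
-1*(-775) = 775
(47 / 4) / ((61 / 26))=611 / 122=5.01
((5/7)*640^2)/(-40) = -51200/7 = -7314.29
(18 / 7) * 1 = 18 / 7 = 2.57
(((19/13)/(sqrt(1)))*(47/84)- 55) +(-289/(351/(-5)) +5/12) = -121987/2457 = -49.65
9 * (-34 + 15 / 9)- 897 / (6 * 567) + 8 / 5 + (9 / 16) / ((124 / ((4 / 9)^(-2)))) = -26065994981 / 89994240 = -289.64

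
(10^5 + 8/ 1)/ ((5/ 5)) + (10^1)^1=100018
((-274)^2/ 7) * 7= 75076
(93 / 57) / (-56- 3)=-31 / 1121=-0.03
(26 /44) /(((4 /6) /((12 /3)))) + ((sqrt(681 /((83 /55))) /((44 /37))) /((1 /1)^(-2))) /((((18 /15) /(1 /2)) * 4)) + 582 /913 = 185 * sqrt(3108765) /175296 + 3819 /913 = 6.04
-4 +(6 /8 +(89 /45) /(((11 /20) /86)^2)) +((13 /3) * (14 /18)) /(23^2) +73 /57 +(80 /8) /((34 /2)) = 107970220910699 /2232889956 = 48354.47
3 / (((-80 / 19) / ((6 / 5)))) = -171 / 200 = -0.86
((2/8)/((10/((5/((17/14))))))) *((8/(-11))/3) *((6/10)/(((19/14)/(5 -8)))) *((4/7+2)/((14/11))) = 108/1615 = 0.07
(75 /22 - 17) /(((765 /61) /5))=-18239 /3366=-5.42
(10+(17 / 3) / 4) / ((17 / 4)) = 137 / 51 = 2.69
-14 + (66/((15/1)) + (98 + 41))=129.40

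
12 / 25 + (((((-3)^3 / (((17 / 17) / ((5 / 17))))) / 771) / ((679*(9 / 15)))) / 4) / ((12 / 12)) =142392573 / 296655100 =0.48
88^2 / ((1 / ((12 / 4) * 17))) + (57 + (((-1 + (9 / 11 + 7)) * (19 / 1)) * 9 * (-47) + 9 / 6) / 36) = 393478.88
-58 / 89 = -0.65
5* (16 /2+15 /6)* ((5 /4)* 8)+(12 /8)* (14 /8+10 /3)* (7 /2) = 8827 /16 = 551.69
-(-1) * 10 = 10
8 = 8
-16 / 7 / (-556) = 4 / 973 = 0.00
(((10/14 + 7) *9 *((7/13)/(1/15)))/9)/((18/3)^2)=45/26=1.73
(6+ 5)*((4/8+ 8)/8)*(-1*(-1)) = 187/16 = 11.69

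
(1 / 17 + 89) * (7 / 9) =10598 / 153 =69.27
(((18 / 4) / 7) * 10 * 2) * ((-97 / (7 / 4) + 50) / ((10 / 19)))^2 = 2345778 / 1715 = 1367.80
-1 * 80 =-80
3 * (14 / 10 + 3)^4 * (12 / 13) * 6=50599296 / 8125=6227.61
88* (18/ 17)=1584/ 17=93.18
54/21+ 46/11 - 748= -57076/77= -741.25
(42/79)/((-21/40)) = -80/79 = -1.01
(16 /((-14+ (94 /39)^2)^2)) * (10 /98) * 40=1850752800 /1901221609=0.97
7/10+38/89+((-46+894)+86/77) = 58267211/68530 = 850.24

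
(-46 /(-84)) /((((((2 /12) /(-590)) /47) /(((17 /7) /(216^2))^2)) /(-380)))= 8755262225 /93329542656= 0.09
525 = 525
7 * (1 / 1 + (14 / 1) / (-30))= 56 / 15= 3.73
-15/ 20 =-3/ 4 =-0.75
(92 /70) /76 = 23 /1330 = 0.02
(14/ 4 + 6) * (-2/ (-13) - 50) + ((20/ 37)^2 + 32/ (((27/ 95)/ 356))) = 19033221452/ 480519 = 39609.72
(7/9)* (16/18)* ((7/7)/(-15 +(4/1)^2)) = 56/81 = 0.69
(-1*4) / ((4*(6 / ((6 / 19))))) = -1 / 19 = -0.05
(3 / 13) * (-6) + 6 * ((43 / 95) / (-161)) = -278664 / 198835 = -1.40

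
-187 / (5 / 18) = -3366 / 5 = -673.20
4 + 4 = 8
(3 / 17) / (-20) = -3 / 340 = -0.01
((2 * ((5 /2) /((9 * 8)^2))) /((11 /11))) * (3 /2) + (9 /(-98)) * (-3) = 46901 /169344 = 0.28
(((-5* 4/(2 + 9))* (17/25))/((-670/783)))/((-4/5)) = -13311/7370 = -1.81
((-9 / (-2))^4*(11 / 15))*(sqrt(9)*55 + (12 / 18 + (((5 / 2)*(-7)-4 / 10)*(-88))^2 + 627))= 746382770991 / 1000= 746382770.99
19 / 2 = 9.50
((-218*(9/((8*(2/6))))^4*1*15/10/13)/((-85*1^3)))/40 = 173781207/181043200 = 0.96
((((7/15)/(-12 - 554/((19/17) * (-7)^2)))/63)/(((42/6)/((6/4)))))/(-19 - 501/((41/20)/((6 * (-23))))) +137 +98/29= 359504253193447/2560948991100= 140.38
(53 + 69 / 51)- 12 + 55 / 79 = 57815 / 1343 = 43.05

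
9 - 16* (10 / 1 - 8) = -23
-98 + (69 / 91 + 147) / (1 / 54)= 717166 / 91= 7880.95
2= 2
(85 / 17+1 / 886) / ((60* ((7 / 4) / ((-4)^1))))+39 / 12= 27107 / 8860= 3.06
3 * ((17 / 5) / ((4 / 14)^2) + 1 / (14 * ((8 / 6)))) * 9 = 315279 / 280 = 1126.00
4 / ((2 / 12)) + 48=72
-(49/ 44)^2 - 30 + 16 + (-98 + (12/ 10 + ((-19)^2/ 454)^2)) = -55570348601/ 498800720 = -111.41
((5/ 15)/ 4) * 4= 1/ 3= 0.33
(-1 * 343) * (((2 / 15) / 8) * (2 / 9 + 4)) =-6517 / 270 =-24.14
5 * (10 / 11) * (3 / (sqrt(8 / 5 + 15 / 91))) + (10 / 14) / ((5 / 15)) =15 / 7 + 150 * sqrt(365365) / 8833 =12.41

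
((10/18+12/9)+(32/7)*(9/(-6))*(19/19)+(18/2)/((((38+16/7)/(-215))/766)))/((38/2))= -1936.71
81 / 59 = 1.37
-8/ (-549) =8/ 549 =0.01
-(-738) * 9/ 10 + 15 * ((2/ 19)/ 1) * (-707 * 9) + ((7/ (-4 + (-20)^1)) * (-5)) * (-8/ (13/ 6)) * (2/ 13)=-150651619/ 16055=-9383.47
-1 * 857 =-857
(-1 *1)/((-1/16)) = 16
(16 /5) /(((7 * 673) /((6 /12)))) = 8 /23555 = 0.00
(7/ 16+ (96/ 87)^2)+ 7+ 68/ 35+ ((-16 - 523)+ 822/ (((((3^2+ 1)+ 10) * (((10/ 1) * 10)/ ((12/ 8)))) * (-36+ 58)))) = -136863666179/ 259028000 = -528.37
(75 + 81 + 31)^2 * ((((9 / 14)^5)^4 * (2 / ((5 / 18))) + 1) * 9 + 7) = 58550340933014143216638258569 / 104585319281606001950720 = 559833.27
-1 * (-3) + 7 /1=10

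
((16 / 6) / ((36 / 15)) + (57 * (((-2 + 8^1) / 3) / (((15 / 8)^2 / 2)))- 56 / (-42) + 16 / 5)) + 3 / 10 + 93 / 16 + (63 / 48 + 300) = 680261 / 1800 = 377.92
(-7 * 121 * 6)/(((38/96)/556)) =-135628416/19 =-7138337.68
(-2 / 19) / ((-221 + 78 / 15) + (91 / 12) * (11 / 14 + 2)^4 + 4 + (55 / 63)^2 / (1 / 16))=-17781120 / 43424202593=-0.00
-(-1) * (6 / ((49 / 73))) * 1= 438 / 49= 8.94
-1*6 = -6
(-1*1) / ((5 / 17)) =-17 / 5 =-3.40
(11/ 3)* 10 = 110/ 3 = 36.67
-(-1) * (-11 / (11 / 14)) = -14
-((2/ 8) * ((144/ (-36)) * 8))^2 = -64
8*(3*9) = 216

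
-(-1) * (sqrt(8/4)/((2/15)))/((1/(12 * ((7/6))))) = 105 * sqrt(2) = 148.49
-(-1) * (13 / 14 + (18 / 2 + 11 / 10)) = 386 / 35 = 11.03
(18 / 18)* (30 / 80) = 3 / 8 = 0.38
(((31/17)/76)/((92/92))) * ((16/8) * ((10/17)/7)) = 155/38437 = 0.00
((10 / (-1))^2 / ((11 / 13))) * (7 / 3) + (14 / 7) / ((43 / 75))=279.25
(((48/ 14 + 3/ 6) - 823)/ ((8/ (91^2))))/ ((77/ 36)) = -17441307/ 44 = -396393.34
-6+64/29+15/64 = -6605/1856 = -3.56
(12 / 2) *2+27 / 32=411 / 32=12.84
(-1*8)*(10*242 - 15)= -19240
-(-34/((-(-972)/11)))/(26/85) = 15895/12636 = 1.26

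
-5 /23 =-0.22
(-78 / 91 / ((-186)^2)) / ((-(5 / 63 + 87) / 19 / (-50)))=-1425 / 5272046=-0.00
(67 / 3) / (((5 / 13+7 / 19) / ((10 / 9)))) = 82745 / 2511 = 32.95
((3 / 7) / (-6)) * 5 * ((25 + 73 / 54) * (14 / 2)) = -7115 / 108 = -65.88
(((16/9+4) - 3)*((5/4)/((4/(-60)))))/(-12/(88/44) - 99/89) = 55625/7596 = 7.32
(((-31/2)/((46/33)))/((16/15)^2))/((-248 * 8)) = 7425/1507328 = 0.00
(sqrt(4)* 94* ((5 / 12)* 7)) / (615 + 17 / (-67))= 15745 / 17652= 0.89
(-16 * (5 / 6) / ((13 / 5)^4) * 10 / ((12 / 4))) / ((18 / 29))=-3625000 / 2313441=-1.57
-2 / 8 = -1 / 4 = -0.25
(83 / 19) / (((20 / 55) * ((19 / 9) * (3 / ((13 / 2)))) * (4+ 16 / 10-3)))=13695 / 2888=4.74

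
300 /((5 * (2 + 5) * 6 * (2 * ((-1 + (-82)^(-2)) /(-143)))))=4807660 /47061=102.16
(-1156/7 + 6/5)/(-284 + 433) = -5738/5215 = -1.10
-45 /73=-0.62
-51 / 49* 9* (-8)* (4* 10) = 146880 / 49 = 2997.55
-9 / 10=-0.90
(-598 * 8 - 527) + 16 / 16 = -5310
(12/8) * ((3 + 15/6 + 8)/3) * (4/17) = 27/17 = 1.59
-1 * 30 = -30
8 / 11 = 0.73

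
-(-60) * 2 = 120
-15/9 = -5/3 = -1.67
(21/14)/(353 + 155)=3/1016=0.00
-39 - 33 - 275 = -347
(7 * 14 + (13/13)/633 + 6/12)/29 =124703/36714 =3.40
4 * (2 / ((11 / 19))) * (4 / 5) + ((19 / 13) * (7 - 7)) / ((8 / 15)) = 608 / 55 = 11.05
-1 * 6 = -6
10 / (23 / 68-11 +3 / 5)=-3400 / 3421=-0.99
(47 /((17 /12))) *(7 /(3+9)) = 329 /17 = 19.35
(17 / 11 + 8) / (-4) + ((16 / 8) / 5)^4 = -64921 / 27500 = -2.36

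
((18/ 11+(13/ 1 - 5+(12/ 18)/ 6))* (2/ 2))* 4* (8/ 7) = 44.56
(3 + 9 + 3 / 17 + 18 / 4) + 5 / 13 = 7541 / 442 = 17.06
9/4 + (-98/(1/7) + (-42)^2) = 4321/4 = 1080.25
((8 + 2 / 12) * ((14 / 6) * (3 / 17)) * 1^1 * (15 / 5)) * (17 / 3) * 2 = 343 / 3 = 114.33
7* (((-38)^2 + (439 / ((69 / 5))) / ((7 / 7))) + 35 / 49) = 713162 / 69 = 10335.68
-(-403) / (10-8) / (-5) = -403 / 10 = -40.30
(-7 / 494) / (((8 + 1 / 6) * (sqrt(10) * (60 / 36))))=-0.00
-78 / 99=-26 / 33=-0.79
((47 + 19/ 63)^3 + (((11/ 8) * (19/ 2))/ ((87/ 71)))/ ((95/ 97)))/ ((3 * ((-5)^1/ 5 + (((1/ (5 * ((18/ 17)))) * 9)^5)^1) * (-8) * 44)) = -7.59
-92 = -92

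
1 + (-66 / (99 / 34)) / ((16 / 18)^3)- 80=-14243 / 128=-111.27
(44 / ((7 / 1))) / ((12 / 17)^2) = 3179 / 252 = 12.62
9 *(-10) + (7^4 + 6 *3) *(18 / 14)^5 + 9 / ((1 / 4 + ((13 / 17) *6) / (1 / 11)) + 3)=516277455237 / 61395971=8408.98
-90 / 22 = -45 / 11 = -4.09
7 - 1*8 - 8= -9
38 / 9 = 4.22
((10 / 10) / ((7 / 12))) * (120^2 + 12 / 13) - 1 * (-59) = 2251913 / 91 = 24746.30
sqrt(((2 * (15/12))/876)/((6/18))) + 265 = sqrt(730)/292 + 265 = 265.09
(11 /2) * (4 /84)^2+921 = 812333 /882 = 921.01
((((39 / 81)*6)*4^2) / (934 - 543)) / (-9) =-416 / 31671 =-0.01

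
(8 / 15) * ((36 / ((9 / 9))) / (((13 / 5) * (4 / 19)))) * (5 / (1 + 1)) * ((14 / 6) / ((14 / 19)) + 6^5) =8868250 / 13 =682173.08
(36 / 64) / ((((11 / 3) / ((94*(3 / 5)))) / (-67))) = -255069 / 440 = -579.70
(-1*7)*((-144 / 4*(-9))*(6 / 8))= -1701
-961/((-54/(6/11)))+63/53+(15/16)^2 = 15816095/1343232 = 11.77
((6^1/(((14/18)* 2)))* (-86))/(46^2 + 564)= -1161/9380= -0.12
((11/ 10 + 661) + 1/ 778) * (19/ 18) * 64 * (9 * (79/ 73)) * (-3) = -185564955552/ 141985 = -1306933.52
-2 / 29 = -0.07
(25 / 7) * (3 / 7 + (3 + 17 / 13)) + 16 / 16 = 11412 / 637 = 17.92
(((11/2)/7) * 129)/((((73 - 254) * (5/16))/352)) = -630.77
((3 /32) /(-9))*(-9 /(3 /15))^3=30375 /32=949.22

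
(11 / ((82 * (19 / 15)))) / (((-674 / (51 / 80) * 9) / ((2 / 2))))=-187 / 16801472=-0.00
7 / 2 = 3.50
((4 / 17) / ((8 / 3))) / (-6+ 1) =-3 / 170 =-0.02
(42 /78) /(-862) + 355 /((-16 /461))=-916959021 /89648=-10228.44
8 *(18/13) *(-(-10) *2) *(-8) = -23040/13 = -1772.31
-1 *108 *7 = -756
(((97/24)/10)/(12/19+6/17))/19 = 1649/76320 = 0.02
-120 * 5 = -600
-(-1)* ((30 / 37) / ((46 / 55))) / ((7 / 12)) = 9900 / 5957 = 1.66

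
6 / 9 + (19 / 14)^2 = 1475 / 588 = 2.51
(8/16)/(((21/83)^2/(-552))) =-633788/147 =-4311.48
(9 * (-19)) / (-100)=171 / 100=1.71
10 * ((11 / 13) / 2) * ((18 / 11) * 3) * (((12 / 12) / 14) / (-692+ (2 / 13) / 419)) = -56565 / 26385254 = -0.00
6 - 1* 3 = 3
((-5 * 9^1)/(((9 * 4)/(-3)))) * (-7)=-105/4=-26.25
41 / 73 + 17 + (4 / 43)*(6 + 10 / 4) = 57608 / 3139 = 18.35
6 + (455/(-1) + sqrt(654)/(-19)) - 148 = -597 - sqrt(654)/19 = -598.35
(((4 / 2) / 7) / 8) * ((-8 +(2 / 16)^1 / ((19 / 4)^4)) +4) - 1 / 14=-390947 / 1824494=-0.21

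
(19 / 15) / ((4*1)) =19 / 60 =0.32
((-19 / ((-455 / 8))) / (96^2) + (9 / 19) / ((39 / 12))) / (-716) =-1451881 / 7130672640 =-0.00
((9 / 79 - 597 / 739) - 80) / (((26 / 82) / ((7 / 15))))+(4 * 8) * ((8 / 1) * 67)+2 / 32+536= 246171159107 / 14011440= 17569.30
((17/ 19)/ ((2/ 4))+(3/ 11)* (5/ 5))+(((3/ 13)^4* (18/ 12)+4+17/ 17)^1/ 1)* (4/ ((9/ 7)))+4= 1162086961/ 53723241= 21.63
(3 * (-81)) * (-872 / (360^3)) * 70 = 763 / 2400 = 0.32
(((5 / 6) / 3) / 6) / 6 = 5 / 648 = 0.01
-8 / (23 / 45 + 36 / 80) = -1440 / 173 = -8.32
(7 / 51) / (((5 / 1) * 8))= 7 / 2040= 0.00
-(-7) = 7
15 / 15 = 1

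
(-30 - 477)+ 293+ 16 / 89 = -19030 / 89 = -213.82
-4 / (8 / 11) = -11 / 2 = -5.50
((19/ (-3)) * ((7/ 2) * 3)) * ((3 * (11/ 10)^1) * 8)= -8778/ 5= -1755.60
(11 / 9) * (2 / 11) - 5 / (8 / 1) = -29 / 72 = -0.40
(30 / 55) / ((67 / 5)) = 30 / 737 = 0.04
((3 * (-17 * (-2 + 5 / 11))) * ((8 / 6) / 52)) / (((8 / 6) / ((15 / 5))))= 2601 / 572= 4.55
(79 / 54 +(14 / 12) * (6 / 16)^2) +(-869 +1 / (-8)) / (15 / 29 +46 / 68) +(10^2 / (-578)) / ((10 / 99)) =-856016027105 / 1175568768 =-728.17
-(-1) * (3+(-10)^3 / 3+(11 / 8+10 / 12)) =-2625 / 8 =-328.12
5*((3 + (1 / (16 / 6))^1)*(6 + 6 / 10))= 891 / 8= 111.38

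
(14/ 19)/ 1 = 14/ 19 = 0.74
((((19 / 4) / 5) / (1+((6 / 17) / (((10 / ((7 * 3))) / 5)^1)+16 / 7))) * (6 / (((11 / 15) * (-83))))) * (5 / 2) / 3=-0.01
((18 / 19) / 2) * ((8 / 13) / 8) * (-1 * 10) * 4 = -360 / 247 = -1.46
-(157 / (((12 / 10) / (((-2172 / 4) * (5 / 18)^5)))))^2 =-197149875244140625 / 14281868906496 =-13804.21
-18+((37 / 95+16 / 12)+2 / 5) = -905 / 57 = -15.88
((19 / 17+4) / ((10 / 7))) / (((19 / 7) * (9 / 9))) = 4263 / 3230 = 1.32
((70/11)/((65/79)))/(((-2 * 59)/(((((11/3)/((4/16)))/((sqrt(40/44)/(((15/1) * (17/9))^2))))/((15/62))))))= -19817308 * sqrt(110)/62127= -3345.50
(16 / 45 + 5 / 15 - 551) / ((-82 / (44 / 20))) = 3322 / 225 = 14.76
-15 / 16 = -0.94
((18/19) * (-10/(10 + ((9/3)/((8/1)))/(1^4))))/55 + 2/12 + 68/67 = 1.16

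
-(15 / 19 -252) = 4773 / 19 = 251.21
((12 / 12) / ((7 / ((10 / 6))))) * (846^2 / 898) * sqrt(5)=596430 * sqrt(5) / 3143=424.33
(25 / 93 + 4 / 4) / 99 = 118 / 9207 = 0.01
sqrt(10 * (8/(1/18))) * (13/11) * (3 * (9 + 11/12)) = 4641 * sqrt(10)/11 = 1334.19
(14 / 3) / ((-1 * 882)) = -1 / 189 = -0.01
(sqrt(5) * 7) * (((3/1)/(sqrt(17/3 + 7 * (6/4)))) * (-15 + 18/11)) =-3087 * sqrt(2910)/1067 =-156.07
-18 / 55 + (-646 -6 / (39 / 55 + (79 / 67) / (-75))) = -690326699 / 1053965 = -654.98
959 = 959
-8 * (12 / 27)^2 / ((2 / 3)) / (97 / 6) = -128 / 873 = -0.15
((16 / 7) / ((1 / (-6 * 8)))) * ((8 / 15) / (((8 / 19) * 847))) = -4864 / 29645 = -0.16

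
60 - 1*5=55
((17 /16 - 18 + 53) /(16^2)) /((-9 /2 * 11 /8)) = -577 /25344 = -0.02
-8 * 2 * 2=-32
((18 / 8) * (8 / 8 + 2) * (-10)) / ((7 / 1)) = -135 / 14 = -9.64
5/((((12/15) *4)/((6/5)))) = 15/8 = 1.88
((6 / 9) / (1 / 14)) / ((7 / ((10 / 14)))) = 20 / 21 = 0.95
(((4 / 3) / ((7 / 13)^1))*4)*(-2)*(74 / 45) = -32.58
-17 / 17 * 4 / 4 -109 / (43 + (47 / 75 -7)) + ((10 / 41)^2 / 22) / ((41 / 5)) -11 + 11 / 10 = -7048102443 / 507947770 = -13.88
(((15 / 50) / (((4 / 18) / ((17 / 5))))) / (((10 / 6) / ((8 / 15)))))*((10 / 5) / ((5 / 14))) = 25704 / 3125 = 8.23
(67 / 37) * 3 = 201 / 37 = 5.43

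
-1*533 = -533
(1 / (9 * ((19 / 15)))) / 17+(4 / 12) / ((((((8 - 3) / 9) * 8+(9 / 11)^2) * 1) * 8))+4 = 173258059 / 43170888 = 4.01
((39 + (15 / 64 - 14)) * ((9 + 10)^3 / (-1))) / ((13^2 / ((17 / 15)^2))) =-640267073 / 486720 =-1315.47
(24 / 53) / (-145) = -24 / 7685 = -0.00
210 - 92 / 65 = 13558 / 65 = 208.58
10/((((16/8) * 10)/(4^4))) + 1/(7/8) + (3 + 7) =974/7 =139.14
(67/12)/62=67/744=0.09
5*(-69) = -345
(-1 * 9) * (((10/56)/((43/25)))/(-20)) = 225/4816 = 0.05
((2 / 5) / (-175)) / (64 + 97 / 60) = -24 / 688975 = -0.00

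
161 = 161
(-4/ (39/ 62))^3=-15252992/ 59319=-257.14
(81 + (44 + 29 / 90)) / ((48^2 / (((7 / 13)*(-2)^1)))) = -78953 / 1347840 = -0.06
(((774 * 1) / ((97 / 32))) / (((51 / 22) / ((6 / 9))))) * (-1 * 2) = -242176 / 1649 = -146.86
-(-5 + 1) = 4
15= 15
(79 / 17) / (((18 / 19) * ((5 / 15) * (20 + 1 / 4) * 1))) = 3002 / 4131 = 0.73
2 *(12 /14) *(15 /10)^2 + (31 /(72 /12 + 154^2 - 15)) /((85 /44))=54417113 /14105665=3.86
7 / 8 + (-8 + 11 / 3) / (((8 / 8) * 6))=11 / 72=0.15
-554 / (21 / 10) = -5540 / 21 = -263.81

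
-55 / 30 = -11 / 6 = -1.83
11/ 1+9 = 20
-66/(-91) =66/91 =0.73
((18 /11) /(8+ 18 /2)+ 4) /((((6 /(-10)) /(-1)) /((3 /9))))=3830 /1683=2.28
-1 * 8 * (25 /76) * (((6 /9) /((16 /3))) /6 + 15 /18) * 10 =-5125 /228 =-22.48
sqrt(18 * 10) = 6 * sqrt(5) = 13.42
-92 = -92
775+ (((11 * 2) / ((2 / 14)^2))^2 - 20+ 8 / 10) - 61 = 5813894 / 5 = 1162778.80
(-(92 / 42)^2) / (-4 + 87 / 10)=-21160 / 20727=-1.02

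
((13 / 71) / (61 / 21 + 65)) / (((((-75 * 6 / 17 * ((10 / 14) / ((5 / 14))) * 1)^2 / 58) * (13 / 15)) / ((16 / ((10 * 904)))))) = 0.00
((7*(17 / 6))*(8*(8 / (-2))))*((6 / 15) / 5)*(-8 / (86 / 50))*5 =152320 / 129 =1180.78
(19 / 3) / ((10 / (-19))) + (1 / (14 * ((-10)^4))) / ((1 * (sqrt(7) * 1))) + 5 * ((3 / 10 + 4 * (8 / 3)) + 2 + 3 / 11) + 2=sqrt(7) / 980000 + 3089 / 55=56.16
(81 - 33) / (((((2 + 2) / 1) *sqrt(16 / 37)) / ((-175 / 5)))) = -105 *sqrt(37) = -638.69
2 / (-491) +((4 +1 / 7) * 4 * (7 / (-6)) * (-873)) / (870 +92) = 4142587 / 236171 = 17.54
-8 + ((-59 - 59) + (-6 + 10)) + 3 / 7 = -851 / 7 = -121.57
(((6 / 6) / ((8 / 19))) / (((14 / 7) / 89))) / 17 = 6.22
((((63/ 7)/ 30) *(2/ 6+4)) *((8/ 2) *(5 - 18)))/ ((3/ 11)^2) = -40898/ 45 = -908.84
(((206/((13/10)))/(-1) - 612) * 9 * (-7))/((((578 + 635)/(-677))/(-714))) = 305015385024/15769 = 19342722.11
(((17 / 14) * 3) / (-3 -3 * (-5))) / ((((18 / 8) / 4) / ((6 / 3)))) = 68 / 63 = 1.08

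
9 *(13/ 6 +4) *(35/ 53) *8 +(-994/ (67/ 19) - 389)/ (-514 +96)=437595537/ 1484318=294.81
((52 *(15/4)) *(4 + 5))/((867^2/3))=585/83521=0.01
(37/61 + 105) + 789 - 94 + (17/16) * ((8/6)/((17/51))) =196385/244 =804.86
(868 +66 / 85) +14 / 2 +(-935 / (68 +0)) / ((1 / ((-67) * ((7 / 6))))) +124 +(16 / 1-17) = 4230079 / 2040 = 2073.57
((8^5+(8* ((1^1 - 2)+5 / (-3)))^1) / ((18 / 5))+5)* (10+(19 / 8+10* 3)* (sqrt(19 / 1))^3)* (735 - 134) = 14720908944.13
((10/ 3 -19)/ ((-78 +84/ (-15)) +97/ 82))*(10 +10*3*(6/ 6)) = 770800/ 101373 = 7.60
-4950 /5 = -990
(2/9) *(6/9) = 4/27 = 0.15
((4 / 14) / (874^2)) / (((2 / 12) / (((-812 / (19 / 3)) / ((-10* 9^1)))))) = 58 / 18142055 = 0.00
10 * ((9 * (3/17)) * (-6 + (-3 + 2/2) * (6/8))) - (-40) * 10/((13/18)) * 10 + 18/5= 5422.94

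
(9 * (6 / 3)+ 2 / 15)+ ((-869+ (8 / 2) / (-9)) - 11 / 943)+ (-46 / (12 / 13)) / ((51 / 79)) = -446551001 / 480930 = -928.52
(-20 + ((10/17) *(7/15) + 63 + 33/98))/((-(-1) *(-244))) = -217969/1219512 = -0.18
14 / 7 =2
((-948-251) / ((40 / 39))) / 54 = -15587 / 720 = -21.65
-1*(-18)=18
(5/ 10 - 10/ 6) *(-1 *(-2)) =-7/ 3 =-2.33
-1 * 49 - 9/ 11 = -548/ 11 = -49.82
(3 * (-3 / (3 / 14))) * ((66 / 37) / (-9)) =308 / 37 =8.32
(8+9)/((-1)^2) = 17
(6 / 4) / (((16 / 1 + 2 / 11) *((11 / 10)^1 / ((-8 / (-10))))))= 6 / 89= 0.07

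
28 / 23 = 1.22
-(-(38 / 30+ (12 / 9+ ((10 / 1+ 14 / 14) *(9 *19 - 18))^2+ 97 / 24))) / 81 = 339899477 / 9720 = 34969.08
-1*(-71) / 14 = 71 / 14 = 5.07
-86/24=-43/12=-3.58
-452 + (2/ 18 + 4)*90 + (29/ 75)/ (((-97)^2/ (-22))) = -57865988/ 705675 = -82.00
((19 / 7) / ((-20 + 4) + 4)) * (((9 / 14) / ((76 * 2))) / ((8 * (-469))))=3 / 11766272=0.00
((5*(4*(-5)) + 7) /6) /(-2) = 31 /4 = 7.75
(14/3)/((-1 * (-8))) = 7/12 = 0.58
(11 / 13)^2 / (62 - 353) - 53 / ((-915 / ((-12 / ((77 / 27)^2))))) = -7819325837 / 88932598755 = -0.09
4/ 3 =1.33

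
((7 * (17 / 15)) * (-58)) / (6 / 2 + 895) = -3451 / 6735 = -0.51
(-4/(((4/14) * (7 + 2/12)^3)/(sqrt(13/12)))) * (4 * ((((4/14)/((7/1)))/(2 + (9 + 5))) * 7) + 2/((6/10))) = -1716 * sqrt(39)/79507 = -0.13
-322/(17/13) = -4186/17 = -246.24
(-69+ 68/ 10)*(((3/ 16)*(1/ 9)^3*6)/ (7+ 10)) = -311/ 55080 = -0.01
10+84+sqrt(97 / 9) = sqrt(97) / 3+94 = 97.28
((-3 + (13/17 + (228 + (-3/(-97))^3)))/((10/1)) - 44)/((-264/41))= 45427379629/13653588080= 3.33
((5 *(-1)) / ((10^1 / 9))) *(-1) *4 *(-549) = -9882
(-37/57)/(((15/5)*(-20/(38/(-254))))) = -37/22860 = -0.00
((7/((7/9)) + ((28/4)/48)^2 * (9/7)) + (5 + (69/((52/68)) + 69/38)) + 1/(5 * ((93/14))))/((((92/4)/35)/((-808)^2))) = 222772950316511/2113332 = 105413134.48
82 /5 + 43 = 297 /5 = 59.40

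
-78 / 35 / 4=-39 / 70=-0.56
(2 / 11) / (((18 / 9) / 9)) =9 / 11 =0.82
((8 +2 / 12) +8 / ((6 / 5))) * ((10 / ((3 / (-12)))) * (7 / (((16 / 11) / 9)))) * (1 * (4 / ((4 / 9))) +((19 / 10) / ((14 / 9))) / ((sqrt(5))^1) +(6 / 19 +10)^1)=-37725765 / 76 - 502227 * sqrt(5) / 80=-510429.32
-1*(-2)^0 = -1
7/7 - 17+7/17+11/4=-12.84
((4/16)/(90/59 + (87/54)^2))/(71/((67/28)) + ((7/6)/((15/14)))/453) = 6527134305/3192807542477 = 0.00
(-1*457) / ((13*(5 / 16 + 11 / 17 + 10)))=-124304 / 38753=-3.21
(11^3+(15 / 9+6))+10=4046 / 3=1348.67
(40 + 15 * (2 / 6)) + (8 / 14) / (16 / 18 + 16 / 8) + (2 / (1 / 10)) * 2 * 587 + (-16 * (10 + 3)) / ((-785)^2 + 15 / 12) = 5276851293953 / 224306355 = 23525.20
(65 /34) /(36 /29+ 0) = 1885 /1224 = 1.54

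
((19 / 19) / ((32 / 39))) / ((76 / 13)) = 507 / 2432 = 0.21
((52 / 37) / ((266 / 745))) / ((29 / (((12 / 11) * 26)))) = 6043440 / 1569799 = 3.85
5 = 5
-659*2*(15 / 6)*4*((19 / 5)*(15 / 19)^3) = -8896500 / 361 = -24644.04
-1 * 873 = -873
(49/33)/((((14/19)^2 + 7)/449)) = 1134623/12837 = 88.39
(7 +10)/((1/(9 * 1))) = 153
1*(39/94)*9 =351/94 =3.73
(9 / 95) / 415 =9 / 39425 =0.00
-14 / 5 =-2.80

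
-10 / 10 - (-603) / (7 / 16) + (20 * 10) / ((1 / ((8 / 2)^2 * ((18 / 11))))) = 509251 / 77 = 6613.65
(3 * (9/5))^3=19683/125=157.46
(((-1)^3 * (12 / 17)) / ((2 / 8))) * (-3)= 144 / 17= 8.47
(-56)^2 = 3136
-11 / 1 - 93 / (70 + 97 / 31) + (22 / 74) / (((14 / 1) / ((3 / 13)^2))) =-2435194007 / 198457714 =-12.27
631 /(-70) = -631 /70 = -9.01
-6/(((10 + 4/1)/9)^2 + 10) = -243/503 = -0.48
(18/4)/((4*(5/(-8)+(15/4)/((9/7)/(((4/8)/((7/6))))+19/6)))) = -333/5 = -66.60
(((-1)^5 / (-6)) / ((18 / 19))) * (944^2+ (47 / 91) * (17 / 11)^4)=835501808391 / 5329324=156774.44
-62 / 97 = -0.64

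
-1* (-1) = 1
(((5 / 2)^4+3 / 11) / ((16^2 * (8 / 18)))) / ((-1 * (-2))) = 62307 / 360448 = 0.17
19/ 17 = 1.12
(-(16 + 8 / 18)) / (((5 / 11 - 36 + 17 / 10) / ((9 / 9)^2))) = 0.49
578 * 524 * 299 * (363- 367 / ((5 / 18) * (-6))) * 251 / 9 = 7364597995872 / 5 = 1472919599174.40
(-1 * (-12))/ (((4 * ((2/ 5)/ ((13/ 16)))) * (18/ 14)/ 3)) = 455/ 32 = 14.22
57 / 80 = 0.71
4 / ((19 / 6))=24 / 19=1.26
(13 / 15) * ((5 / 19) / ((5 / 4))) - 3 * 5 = -4223 / 285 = -14.82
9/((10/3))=2.70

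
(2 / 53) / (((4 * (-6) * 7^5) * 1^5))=-0.00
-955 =-955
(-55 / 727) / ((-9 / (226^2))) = 2809180 / 6543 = 429.34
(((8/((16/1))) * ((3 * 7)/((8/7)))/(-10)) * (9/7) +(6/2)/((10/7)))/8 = 147/1280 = 0.11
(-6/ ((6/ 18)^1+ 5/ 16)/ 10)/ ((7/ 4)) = -0.53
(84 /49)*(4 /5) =48 /35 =1.37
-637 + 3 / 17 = -10826 / 17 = -636.82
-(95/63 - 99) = 6142/63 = 97.49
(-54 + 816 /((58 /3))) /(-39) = 0.30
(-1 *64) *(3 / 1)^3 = -1728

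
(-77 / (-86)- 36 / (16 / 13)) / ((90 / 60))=-4877 / 258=-18.90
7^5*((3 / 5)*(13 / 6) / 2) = 10924.55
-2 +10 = 8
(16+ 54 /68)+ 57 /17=685 /34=20.15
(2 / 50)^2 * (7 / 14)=1 / 1250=0.00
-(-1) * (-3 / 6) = -1 / 2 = -0.50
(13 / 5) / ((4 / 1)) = 13 / 20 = 0.65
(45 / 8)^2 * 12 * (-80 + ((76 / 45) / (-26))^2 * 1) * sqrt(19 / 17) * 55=-1129282935 * sqrt(323) / 11492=-1766072.02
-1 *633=-633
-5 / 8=-0.62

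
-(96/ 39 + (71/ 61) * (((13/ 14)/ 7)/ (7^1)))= -1351071/ 543998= -2.48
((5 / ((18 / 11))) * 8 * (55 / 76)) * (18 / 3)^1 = 6050 / 57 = 106.14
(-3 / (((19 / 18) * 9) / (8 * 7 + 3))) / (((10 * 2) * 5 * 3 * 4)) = -59 / 3800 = -0.02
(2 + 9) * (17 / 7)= 187 / 7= 26.71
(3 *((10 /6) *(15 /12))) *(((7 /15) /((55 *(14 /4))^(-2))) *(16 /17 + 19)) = 586229875 /272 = 2155256.89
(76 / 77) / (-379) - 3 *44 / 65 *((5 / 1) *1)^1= -3853144 / 379379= -10.16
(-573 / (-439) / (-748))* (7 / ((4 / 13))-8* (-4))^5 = -288652415537727 / 336252928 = -858438.37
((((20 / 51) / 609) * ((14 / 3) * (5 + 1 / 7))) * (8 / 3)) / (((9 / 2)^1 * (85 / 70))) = 5120 / 678861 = 0.01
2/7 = 0.29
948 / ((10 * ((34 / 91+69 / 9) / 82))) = 10610964 / 10975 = 966.83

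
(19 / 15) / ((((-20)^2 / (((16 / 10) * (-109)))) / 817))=-1692007 / 3750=-451.20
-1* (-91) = 91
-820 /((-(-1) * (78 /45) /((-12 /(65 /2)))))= 29520 /169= 174.67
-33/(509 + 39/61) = -2013/31088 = -0.06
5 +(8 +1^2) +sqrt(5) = sqrt(5) +14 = 16.24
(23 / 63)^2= 529 / 3969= 0.13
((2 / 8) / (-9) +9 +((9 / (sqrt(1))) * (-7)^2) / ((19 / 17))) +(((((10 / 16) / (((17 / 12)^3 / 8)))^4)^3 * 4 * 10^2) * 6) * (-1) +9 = -2099566.59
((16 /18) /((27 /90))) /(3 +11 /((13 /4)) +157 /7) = 3640 /35397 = 0.10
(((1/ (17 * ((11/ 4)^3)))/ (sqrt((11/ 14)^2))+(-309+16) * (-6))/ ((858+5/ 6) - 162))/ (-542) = -1312685466/ 282012994747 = -0.00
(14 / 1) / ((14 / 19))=19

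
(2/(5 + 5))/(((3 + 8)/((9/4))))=9/220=0.04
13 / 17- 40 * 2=-1347 / 17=-79.24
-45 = -45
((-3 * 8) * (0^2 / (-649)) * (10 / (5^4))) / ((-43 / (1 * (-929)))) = 0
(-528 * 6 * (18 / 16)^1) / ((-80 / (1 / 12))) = 3.71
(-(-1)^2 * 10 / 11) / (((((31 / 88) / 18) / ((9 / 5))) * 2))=-1296 / 31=-41.81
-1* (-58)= 58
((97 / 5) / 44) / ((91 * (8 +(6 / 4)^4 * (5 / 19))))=7372 / 14199185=0.00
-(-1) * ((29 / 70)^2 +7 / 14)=3291 / 4900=0.67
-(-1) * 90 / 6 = 15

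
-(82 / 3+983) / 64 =-3031 / 192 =-15.79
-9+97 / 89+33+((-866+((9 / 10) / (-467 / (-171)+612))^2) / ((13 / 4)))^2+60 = 81596367825468447371865439241574 / 1147840678526276574178600625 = 71086.84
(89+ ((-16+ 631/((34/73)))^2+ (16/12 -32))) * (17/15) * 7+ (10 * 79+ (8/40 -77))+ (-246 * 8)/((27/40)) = 43506243473/3060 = 14217726.63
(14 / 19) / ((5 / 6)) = 84 / 95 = 0.88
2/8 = 1/4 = 0.25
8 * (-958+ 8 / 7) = -53584 / 7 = -7654.86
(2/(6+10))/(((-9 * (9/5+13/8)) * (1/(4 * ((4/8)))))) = -10/1233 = -0.01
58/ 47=1.23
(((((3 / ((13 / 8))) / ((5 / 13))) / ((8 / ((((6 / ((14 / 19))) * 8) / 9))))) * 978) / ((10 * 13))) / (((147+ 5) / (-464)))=-226896 / 2275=-99.73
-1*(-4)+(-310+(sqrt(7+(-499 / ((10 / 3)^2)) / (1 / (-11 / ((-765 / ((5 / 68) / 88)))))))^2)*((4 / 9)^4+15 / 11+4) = -21798603476077 / 13348748160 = -1633.01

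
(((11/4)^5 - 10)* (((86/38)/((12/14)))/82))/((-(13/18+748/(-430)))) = 29279201595/6281058304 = 4.66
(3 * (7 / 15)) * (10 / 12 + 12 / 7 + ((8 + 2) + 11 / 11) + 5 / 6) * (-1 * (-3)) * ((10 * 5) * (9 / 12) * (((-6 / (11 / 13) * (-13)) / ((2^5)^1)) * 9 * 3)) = 31005585 / 176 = 176168.10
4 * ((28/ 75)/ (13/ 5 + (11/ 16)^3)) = 458752/ 898545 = 0.51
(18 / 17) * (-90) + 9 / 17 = -94.76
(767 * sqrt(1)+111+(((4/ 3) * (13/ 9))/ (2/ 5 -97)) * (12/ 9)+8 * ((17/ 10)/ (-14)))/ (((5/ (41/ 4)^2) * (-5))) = -36047940583/ 9780750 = -3685.60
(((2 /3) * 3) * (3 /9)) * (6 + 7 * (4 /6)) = 64 /9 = 7.11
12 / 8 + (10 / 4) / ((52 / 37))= 341 / 104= 3.28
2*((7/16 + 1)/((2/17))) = 391/16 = 24.44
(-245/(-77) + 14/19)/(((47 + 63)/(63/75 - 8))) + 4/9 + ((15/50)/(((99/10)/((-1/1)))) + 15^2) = 1164691591/5172750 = 225.16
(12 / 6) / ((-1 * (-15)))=2 / 15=0.13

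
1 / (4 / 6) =3 / 2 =1.50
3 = 3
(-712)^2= 506944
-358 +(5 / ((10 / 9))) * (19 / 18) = -1413 / 4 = -353.25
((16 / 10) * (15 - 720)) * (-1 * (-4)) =-4512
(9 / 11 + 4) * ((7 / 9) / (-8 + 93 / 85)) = -31535 / 58113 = -0.54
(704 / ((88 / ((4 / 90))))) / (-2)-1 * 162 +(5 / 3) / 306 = -744371 / 4590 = -162.17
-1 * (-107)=107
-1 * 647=-647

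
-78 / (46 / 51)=-1989 / 23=-86.48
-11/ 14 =-0.79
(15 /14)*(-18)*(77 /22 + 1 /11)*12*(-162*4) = 41465520 /77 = 538513.25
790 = 790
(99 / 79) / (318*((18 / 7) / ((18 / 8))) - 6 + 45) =77 / 24727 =0.00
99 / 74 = 1.34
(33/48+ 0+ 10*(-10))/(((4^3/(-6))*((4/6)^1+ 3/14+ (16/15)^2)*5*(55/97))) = 29131137/17906944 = 1.63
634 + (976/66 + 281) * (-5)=-27883/33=-844.94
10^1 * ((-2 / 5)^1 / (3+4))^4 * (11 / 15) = 352 / 4501875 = 0.00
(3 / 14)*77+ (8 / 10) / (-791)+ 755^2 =4509028257 / 7910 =570041.50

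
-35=-35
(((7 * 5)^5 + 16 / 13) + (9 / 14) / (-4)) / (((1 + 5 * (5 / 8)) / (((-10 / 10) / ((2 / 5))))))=-63726542965 / 2002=-31831440.04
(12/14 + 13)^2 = 9409/49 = 192.02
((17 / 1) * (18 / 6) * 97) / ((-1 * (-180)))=1649 / 60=27.48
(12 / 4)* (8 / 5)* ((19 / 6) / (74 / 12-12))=-456 / 175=-2.61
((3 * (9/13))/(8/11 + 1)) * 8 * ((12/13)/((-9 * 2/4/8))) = -50688/3211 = -15.79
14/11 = 1.27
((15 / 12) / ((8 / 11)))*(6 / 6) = 55 / 32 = 1.72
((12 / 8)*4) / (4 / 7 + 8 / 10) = 35 / 8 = 4.38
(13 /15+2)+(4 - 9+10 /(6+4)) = -17 /15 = -1.13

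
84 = 84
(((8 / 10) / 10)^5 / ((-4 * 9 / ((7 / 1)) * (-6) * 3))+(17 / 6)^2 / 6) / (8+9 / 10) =8466797099 / 56320312500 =0.15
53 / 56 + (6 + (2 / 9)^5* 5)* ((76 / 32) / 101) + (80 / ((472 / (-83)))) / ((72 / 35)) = -113321445289 / 19704887496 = -5.75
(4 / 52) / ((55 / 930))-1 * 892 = -127370 / 143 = -890.70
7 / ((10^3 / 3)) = 21 / 1000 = 0.02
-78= -78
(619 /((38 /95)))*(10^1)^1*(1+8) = 139275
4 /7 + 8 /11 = 100 /77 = 1.30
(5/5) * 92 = 92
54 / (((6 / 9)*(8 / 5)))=405 / 8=50.62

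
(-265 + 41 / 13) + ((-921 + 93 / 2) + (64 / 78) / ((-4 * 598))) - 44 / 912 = -1007113931 / 886236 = -1136.39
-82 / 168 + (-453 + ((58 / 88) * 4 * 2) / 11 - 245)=-7094561 / 10164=-698.01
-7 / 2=-3.50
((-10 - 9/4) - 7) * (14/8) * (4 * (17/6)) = -9163/24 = -381.79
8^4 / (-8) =-512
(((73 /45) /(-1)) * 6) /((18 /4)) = -292 /135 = -2.16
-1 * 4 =-4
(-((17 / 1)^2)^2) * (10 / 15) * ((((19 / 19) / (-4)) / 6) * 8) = 167042 / 9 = 18560.22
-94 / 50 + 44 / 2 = 503 / 25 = 20.12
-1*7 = -7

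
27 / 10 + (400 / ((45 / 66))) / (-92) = -2537 / 690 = -3.68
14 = 14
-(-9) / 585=1 / 65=0.02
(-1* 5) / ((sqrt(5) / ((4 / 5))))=-4* sqrt(5) / 5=-1.79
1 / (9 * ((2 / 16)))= 0.89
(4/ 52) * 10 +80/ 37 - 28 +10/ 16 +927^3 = 3065308944525/ 3848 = 796597958.56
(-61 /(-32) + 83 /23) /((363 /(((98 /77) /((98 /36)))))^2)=3321 /363008954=0.00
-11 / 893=-0.01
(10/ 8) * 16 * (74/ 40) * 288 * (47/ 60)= 8347.20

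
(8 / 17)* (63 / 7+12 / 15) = 392 / 85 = 4.61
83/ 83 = 1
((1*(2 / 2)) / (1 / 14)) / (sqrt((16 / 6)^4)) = 63 / 32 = 1.97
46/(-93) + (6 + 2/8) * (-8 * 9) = -41896/93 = -450.49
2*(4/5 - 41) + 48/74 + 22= -10684/185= -57.75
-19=-19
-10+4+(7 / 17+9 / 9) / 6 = -98 / 17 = -5.76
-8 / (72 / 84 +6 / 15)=-70 / 11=-6.36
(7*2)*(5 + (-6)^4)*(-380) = -6921320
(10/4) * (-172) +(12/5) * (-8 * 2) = -2342/5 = -468.40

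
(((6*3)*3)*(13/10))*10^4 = 702000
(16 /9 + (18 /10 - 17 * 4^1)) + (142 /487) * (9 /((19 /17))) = -62.07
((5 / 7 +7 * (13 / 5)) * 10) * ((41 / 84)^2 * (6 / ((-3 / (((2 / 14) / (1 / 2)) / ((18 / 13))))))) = -7233343 / 388962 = -18.60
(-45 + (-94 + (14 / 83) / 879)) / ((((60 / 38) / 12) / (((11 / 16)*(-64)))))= 16955767048 / 364785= 46481.54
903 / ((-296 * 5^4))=-903 / 185000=-0.00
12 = 12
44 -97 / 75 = 3203 / 75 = 42.71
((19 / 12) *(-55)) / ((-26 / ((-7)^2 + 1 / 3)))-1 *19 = 34219 / 234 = 146.24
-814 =-814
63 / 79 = 0.80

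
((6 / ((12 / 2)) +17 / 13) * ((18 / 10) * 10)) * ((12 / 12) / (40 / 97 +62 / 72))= 32.62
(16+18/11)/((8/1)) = 97/44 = 2.20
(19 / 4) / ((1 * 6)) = 19 / 24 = 0.79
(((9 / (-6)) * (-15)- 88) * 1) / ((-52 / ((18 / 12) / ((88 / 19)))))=7467 / 18304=0.41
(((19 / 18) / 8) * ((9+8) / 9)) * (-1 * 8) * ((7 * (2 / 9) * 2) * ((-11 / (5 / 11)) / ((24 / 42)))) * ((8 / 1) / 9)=7660268 / 32805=233.51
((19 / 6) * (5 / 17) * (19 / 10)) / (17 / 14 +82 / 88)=27797 / 33711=0.82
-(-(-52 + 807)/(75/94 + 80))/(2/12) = 56.07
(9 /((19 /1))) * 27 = 243 /19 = 12.79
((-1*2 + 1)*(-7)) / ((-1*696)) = -7 / 696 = -0.01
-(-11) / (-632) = -11 / 632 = -0.02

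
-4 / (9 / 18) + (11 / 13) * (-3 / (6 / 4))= -126 / 13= -9.69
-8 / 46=-4 / 23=-0.17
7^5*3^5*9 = 36756909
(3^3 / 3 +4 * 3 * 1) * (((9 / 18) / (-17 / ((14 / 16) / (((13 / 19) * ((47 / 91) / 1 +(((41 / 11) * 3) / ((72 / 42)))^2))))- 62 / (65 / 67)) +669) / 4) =3512.25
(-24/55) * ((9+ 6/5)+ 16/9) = -392/75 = -5.23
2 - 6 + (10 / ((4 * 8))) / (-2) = -133 / 32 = -4.16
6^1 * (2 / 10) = 6 / 5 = 1.20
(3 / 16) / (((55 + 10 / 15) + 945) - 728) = 9 / 13088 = 0.00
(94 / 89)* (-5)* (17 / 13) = -7990 / 1157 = -6.91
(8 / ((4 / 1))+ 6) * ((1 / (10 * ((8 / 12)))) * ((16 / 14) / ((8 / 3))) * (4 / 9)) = 8 / 35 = 0.23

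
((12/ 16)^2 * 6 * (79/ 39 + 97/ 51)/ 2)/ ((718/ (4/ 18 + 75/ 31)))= 15477/ 634712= 0.02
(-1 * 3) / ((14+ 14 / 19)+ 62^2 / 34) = -969 / 41278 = -0.02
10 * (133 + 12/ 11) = 1340.91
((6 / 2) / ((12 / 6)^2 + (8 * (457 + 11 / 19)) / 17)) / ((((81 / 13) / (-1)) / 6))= -4199 / 318798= -0.01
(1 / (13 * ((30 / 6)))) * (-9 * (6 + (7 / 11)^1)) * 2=-1314 / 715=-1.84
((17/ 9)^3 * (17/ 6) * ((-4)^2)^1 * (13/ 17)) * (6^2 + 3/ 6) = 18649748/ 2187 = 8527.55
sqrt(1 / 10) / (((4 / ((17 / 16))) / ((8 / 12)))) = 17 * sqrt(10) / 960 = 0.06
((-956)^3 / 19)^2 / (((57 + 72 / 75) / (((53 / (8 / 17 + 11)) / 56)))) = 429884871773919900160 / 142803297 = 3010328758543.44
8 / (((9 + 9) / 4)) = 16 / 9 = 1.78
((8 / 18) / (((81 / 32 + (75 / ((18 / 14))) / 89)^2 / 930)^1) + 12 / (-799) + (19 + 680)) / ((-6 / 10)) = -730202816231335 / 592306313671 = -1232.81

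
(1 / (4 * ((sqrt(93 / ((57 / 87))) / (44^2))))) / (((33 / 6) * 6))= 44 * sqrt(51243) / 8091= 1.23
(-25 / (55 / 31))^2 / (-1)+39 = -19306 / 121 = -159.55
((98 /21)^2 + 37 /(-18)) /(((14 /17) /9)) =6035 /28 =215.54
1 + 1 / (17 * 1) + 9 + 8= 307 / 17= 18.06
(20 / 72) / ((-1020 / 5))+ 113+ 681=2915563 / 3672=794.00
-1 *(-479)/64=479/64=7.48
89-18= 71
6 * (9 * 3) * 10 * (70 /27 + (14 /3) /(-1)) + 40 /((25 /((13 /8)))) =-16787 /5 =-3357.40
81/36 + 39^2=6093/4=1523.25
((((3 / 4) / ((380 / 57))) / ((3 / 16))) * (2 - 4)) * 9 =-54 / 5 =-10.80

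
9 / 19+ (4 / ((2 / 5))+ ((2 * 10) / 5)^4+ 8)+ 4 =278.47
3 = 3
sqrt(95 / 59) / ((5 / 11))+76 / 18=11* sqrt(5605) / 295+38 / 9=7.01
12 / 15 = 4 / 5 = 0.80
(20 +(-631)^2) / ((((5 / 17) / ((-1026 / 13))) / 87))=-604221351174 / 65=-9295713094.98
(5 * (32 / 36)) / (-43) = -40 / 387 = -0.10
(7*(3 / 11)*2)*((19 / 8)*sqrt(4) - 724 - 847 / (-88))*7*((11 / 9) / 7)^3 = -98131 / 972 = -100.96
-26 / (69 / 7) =-182 / 69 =-2.64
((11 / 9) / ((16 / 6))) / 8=11 / 192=0.06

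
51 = 51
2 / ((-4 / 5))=-5 / 2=-2.50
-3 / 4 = -0.75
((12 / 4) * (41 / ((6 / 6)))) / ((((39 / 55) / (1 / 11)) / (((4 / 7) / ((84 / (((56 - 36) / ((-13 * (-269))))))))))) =4100 / 6682767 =0.00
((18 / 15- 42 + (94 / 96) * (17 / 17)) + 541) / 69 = 120283 / 16560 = 7.26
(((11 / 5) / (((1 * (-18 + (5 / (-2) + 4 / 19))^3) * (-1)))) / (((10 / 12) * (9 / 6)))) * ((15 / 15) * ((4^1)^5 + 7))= 2489213408 / 11457850275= 0.22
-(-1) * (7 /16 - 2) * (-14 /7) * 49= 1225 /8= 153.12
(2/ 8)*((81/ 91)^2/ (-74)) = -6561/ 2451176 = -0.00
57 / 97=0.59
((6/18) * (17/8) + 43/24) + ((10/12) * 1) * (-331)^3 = -30220573.33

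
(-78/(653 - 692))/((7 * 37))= 2/259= 0.01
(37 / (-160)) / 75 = -37 / 12000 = -0.00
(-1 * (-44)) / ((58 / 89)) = 1958 / 29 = 67.52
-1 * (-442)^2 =-195364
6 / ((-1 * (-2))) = 3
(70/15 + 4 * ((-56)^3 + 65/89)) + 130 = -702326.41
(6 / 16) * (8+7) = 45 / 8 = 5.62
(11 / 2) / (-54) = -11 / 108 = -0.10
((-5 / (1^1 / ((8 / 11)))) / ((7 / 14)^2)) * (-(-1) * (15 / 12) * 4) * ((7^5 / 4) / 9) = -3361400 / 99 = -33953.54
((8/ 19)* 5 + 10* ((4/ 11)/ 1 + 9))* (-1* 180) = -3601800/ 209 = -17233.49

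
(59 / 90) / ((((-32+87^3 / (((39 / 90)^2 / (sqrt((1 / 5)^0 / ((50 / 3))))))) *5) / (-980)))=-321730737237 *sqrt(6) / 5268558334947734 - 660558808 / 118542562536324015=-0.00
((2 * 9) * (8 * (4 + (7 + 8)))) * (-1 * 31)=-84816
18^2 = 324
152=152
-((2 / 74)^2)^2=-1 / 1874161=-0.00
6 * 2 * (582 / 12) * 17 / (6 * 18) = 1649 / 18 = 91.61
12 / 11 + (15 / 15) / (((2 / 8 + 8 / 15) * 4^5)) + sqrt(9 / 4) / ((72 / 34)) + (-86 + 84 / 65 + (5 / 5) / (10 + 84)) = -82.90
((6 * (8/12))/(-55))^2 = 16/3025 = 0.01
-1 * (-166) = 166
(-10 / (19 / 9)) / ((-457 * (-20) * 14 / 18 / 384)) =-15552 / 60781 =-0.26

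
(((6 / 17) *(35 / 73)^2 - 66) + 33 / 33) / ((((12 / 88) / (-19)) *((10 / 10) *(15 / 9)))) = 5427.22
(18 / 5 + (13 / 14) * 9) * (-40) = -3348 / 7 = -478.29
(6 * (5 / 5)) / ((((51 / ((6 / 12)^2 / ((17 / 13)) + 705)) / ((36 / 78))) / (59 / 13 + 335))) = 634993626 / 48841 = 13001.24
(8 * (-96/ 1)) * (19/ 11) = -14592/ 11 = -1326.55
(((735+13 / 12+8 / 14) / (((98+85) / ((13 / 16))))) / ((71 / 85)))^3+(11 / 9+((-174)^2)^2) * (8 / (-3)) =-2444363079.23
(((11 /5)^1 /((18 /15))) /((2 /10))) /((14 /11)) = 605 /84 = 7.20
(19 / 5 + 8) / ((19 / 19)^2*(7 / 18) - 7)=-1062 / 595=-1.78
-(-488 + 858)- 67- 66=-503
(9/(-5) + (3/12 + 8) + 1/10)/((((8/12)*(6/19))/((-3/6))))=-2489/160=-15.56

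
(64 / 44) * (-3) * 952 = -45696 / 11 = -4154.18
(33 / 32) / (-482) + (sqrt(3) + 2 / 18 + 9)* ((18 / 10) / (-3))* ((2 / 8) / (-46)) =3* sqrt(3) / 920 + 146711 / 5321280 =0.03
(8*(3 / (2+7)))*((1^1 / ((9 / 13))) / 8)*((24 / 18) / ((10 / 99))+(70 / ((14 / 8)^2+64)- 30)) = -7.59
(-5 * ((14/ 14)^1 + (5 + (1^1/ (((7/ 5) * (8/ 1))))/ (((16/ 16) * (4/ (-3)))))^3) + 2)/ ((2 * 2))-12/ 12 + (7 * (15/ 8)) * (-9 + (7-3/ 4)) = -8447530933/ 44957696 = -187.90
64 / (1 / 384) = 24576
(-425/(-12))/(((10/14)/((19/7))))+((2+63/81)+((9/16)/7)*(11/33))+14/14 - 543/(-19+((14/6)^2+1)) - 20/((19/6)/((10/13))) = 4973505857/28134288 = 176.78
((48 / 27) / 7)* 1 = 16 / 63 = 0.25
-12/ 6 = -2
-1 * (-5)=5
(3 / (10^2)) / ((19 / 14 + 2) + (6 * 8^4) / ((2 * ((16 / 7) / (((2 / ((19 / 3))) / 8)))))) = 399 / 2867050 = 0.00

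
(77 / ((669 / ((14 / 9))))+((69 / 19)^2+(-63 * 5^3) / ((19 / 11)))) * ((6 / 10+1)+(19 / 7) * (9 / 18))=-113628719714 / 8452815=-13442.71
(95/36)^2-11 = -5231/1296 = -4.04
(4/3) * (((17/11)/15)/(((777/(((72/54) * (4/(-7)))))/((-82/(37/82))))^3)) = 0.00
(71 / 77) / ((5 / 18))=1278 / 385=3.32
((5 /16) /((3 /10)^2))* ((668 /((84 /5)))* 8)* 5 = 1043750 /189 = 5522.49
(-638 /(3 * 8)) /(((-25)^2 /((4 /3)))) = -319 /5625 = -0.06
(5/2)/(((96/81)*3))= 45/64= 0.70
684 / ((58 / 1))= 342 / 29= 11.79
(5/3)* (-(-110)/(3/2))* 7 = 7700/9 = 855.56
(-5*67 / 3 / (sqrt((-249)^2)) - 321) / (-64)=120061 / 23904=5.02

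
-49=-49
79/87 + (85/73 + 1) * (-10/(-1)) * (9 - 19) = -1368833/6351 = -215.53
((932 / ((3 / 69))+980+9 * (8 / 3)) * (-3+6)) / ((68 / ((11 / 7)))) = 10890 / 7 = 1555.71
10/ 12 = 5/ 6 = 0.83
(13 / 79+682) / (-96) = -53891 / 7584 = -7.11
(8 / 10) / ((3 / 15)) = 4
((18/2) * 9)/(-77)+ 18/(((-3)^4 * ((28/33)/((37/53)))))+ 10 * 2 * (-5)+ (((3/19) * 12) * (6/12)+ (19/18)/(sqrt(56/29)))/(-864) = -375425993/3721872 -19 * sqrt(406)/435456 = -100.87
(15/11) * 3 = 4.09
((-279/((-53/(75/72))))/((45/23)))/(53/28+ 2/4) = 24955/21306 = 1.17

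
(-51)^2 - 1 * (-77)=2678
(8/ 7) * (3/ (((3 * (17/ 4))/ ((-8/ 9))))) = -256/ 1071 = -0.24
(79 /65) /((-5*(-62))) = 79 /20150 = 0.00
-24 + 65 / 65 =-23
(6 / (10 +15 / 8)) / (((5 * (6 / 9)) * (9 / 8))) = 0.13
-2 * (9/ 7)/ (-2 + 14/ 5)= -45/ 14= -3.21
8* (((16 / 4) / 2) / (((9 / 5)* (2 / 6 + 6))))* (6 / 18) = 80 / 171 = 0.47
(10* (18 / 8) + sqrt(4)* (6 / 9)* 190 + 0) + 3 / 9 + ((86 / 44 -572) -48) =-11282 / 33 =-341.88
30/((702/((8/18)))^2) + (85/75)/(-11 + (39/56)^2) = -59106230408/548444651625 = -0.11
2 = 2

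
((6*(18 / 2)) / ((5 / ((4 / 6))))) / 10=18 / 25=0.72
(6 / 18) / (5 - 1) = 0.08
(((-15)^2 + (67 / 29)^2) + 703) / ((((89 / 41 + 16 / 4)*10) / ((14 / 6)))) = 225276919 / 6383190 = 35.29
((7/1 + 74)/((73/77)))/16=6237/1168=5.34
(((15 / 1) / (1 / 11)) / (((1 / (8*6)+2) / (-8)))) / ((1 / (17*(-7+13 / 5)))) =4739328 / 97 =48859.05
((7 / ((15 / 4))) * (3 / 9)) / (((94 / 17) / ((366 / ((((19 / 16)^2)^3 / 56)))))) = 822.50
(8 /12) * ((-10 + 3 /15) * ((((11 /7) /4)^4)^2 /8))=-214358881 /462614691840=-0.00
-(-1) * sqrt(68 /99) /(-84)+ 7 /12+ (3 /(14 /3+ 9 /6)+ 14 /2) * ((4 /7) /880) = 50273 /85470 - sqrt(187) /1386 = 0.58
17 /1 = 17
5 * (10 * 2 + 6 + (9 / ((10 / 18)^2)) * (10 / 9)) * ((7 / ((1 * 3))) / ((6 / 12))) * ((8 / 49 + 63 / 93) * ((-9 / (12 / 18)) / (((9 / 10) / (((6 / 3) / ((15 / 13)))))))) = -19389968 / 651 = -29784.90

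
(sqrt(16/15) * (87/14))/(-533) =-0.01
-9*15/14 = -135/14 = -9.64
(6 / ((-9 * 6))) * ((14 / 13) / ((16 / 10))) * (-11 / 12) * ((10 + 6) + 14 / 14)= 6545 / 5616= 1.17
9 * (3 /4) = 6.75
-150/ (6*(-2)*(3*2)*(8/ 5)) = 125/ 96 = 1.30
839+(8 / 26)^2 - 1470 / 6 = 100402 / 169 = 594.09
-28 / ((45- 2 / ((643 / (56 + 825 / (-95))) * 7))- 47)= 13.85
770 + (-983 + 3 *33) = -114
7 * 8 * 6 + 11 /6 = 2027 /6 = 337.83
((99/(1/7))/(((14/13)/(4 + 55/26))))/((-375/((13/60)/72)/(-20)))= 7579/12000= 0.63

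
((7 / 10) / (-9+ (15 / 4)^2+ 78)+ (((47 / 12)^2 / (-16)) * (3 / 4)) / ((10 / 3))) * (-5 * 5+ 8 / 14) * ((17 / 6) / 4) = 911206579 / 254033920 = 3.59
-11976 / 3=-3992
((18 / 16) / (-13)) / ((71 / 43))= -387 / 7384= -0.05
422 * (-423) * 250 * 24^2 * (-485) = 12466859040000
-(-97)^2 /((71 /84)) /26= -395178 /923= -428.15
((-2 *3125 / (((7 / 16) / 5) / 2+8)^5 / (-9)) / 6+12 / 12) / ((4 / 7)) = 669645102849314123 / 381343624485322356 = 1.76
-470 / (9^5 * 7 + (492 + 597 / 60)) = -9400 / 8276899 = -0.00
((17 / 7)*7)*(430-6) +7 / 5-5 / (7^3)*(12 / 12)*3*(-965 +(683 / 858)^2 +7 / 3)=3051712275323 / 420840420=7251.47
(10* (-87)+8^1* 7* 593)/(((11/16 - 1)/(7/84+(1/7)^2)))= -7890472/735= -10735.34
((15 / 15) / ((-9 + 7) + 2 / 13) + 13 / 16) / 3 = 13 / 144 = 0.09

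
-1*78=-78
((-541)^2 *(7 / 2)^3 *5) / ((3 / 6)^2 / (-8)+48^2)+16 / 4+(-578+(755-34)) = 27379.79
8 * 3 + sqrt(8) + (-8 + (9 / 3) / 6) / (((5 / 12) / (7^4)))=-43194 + 2 * sqrt(2)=-43191.17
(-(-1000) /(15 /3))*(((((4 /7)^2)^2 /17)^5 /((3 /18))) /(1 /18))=23749451159961600 /113293607848528482903857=0.00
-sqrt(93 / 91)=-sqrt(8463) / 91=-1.01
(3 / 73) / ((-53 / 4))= -12 / 3869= -0.00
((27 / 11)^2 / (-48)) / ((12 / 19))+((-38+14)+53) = 28.80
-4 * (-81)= 324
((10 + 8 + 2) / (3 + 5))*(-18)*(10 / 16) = -225 / 8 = -28.12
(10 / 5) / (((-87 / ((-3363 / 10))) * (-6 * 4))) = -1121 / 3480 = -0.32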